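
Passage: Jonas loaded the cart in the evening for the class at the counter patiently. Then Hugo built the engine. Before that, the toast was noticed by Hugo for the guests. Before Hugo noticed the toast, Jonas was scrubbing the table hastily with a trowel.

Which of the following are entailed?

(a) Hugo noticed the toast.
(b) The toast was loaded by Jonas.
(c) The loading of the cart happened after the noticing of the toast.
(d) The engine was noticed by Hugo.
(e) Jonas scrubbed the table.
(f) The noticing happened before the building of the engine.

(a) Entailed — dropping 'for the guests' leaves a sub-description the original still satisfies.
(b) Not entailed — Jonas loaded the cart, not the toast; the toast belongs to the noticing event.
(c) Not entailed — the narrative doesn't order the noticing relative to the loading.
(d) Not entailed — Hugo noticed the toast, not the engine; the engine belongs to the building event.
(e) Entailed — 'scrub' is an activity; 'was scrubbing' entails that some scrubbing happened, so 'scrubbed' holds.
(f) Entailed — the narrative places the noticing before the building.

(a), (e), (f)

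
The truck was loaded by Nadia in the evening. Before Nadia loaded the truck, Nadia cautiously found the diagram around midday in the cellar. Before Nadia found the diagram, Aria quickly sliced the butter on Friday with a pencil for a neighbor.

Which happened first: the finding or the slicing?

the slicing

The connectives place the slicing before the finding.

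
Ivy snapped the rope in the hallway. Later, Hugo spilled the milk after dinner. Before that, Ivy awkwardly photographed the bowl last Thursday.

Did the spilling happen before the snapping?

The narrative orders the snapping before the spilling.

no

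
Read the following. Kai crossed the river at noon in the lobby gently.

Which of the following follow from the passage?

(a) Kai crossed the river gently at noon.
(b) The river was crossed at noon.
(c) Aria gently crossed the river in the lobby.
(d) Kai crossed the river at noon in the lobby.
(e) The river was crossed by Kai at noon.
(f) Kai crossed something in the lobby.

(a), (b), (d), (e), (f)

(a) Entailed — every conjunct here is already in the original crossing event.
(b) Entailed — this follows by dropping conjuncts from the crossing event's description.
(c) Not entailed — the passage has Kai crossing the river, not Aria.
(d) Entailed — this follows by dropping conjuncts from the crossing event's description.
(e) Entailed — dropping 'in the lobby', 'gently' leaves a sub-description the original still satisfies.
(f) Entailed — this follows by dropping conjuncts from the crossing event's description.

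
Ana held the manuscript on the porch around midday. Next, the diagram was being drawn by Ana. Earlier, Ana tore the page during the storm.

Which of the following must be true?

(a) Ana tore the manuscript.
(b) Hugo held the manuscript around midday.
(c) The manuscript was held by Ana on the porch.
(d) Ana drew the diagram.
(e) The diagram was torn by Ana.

(c)

(a) Not entailed — Ana tore the page, not the manuscript; the manuscript belongs to the holding event.
(b) Not entailed — the passage has Ana holding the manuscript, not Hugo.
(c) Entailed — every conjunct here is already in the original holding event.
(d) Not entailed — 'was drawing' is progressive on an accomplishment; it does not entail the completed 'drew'.
(e) Not entailed — Ana tore the page, not the diagram; the diagram belongs to the drawing event.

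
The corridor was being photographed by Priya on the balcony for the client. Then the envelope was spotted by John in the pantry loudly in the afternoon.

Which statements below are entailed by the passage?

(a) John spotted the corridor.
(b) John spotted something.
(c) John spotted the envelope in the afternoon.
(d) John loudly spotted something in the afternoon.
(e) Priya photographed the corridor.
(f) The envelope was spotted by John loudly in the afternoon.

(b), (c), (d), (f)

(a) Not entailed — John spotted the envelope, not the corridor; the corridor belongs to the photographing event.
(b) Entailed — the original entails any weakening of itself; this just drops 'in the afternoon', 'in the pantry', 'loudly' and generalizes the patient.
(c) Entailed — dropping 'in the pantry', 'loudly' leaves a sub-description the original still satisfies.
(d) Entailed — every conjunct here is already in the original spotting event.
(e) Not entailed — 'was photographing' is progressive on an accomplishment; it does not entail the completed 'photographed'.
(f) Entailed — dropping 'in the pantry' leaves a sub-description the original still satisfies.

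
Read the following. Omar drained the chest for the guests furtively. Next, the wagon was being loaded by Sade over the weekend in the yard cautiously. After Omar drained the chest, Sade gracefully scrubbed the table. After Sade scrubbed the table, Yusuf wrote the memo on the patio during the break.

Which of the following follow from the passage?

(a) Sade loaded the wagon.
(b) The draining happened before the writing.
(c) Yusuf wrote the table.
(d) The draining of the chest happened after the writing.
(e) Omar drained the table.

(b)

(a) Not entailed — 'was loading' is progressive on an accomplishment; it does not entail the completed 'loaded'.
(b) Entailed — the narrative places the draining before the writing.
(c) Not entailed — Yusuf wrote the memo, not the table; the table belongs to the scrubbing event.
(d) Not entailed — the narrative places the draining before the writing, not after.
(e) Not entailed — Omar drained the chest, not the table; the table belongs to the scrubbing event.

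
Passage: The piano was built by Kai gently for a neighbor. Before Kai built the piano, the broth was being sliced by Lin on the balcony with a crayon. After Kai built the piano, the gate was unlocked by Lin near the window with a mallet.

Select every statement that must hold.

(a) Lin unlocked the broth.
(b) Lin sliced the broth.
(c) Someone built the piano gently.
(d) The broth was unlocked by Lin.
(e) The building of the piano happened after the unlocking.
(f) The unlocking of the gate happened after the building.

(a) Not entailed — Lin unlocked the gate, not the broth; the broth belongs to the slicing event.
(b) Not entailed — 'was slicing' is progressive on an accomplishment; it does not entail the completed 'sliced'.
(c) Entailed — every conjunct here is already in the original building event.
(d) Not entailed — Lin unlocked the gate, not the broth; the broth belongs to the slicing event.
(e) Not entailed — the narrative places the building before the unlocking, not after.
(f) Entailed — the narrative places the building before the unlocking.

(c), (f)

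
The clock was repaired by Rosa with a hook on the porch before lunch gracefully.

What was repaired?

the clock

'the clock' marks the patient of the repairing event.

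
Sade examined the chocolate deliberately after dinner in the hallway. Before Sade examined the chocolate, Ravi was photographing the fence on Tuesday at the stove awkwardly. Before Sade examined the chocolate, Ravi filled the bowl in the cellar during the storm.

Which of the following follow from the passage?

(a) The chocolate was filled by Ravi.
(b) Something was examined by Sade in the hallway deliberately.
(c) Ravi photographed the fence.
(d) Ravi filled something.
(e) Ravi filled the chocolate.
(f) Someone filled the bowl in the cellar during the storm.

(b), (d), (f)

(a) Not entailed — Ravi filled the bowl, not the chocolate; the chocolate belongs to the examining event.
(b) Entailed — the original entails any weakening of itself; this just drops 'after dinner' and generalizes the patient.
(c) Not entailed — 'was photographing' is progressive on an accomplishment; it does not entail the completed 'photographed'.
(d) Entailed — dropping 'during the storm', 'in the cellar' and generalizing the patient leaves a sub-description the original still satisfies.
(e) Not entailed — Ravi filled the bowl, not the chocolate; the chocolate belongs to the examining event.
(f) Entailed — the original entails any weakening of itself; this just generalizes the agent.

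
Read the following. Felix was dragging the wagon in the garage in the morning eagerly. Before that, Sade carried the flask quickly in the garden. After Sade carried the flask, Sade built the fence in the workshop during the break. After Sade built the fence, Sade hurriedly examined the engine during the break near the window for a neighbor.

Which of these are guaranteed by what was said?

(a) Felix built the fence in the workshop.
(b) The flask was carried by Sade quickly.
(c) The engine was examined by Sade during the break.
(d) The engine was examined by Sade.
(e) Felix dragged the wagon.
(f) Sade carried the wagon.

(a) Not entailed — the passage has Sade building the fence, not Felix.
(b) Entailed — the original entails any weakening of itself; this just drops 'in the garden'.
(c) Entailed — dropping 'near the window', 'for a neighbor', 'hurriedly' leaves a sub-description the original still satisfies.
(d) Entailed — this follows by dropping conjuncts from the examining event's description.
(e) Entailed — 'drag' is an activity; 'was dragging' entails that some dragging happened, so 'dragged' holds.
(f) Not entailed — Sade carried the flask, not the wagon; the wagon belongs to the dragging event.

(b), (c), (d), (e)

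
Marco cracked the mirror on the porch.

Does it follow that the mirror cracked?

yes

'Marco cracked the mirror' is the causative; it entails the inchoative 'the mirror cracked'.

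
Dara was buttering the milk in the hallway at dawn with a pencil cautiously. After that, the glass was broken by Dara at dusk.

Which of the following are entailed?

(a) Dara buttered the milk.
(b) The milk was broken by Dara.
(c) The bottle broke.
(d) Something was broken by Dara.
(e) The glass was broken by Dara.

(a) Not entailed — 'was buttering' is progressive on an accomplishment; it does not entail the completed 'buttered'.
(b) Not entailed — Dara broke the glass, not the milk; the milk belongs to the buttering event.
(c) Not entailed — the glass is what broke, not the bottle.
(d) Entailed — the original entails any weakening of itself; this just drops 'at dusk' and generalizes the patient.
(e) Entailed — this follows by dropping conjuncts from the breaking event's description.

(d), (e)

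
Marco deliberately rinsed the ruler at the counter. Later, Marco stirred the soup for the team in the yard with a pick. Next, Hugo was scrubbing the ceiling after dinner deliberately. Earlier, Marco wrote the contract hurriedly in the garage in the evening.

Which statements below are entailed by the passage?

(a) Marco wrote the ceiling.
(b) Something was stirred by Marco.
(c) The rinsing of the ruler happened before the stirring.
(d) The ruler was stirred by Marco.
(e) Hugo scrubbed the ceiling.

(b), (c), (e)

(a) Not entailed — Marco wrote the contract, not the ceiling; the ceiling belongs to the scrubbing event.
(b) Entailed — every conjunct here is already in the original stirring event.
(c) Entailed — the narrative places the rinsing before the stirring.
(d) Not entailed — Marco stirred the soup, not the ruler; the ruler belongs to the rinsing event.
(e) Entailed — 'scrub' is an activity; 'was scrubbing' entails that some scrubbing happened, so 'scrubbed' holds.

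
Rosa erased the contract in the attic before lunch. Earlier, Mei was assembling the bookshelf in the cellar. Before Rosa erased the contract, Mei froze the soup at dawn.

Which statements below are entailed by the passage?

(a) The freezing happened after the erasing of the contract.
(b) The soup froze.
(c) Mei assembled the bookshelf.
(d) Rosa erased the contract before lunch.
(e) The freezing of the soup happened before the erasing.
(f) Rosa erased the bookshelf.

(a) Not entailed — the narrative places the freezing before the erasing, not after.
(b) Entailed — 'Mei froze the soup' is causative; it entails the inchoative 'the soup froze'.
(c) Not entailed — 'was assembling' is progressive on an accomplishment; it does not entail the completed 'assembled'.
(d) Entailed — every conjunct here is already in the original erasing event.
(e) Entailed — the narrative places the freezing before the erasing.
(f) Not entailed — Rosa erased the contract, not the bookshelf; the bookshelf belongs to the assembling event.

(b), (d), (e)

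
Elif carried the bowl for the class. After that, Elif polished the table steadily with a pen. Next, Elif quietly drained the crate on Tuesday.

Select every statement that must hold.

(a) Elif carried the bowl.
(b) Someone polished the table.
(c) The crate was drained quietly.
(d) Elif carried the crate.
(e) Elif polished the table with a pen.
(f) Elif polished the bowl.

(a) Entailed — the original entails any weakening of itself; this just drops 'for the class'.
(b) Entailed — this follows by dropping conjuncts from the polishing event's description.
(c) Entailed — dropping 'on Tuesday' and generalizing the agent leaves a sub-description the original still satisfies.
(d) Not entailed — Elif carried the bowl, not the crate; the crate belongs to the draining event.
(e) Entailed — the original entails any weakening of itself; this just drops 'steadily'.
(f) Not entailed — Elif polished the table, not the bowl; the bowl belongs to the carrying event.

(a), (b), (c), (e)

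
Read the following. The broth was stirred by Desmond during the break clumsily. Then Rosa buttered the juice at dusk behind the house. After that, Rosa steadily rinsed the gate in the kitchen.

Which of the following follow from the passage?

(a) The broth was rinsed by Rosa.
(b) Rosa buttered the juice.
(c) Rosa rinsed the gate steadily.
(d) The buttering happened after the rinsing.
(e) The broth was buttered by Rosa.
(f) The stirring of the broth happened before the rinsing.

(b), (c), (f)

(a) Not entailed — Rosa rinsed the gate, not the broth; the broth belongs to the stirring event.
(b) Entailed — this follows by dropping conjuncts from the buttering event's description.
(c) Entailed — every conjunct here is already in the original rinsing event.
(d) Not entailed — the narrative places the buttering before the rinsing, not after.
(e) Not entailed — Rosa buttered the juice, not the broth; the broth belongs to the stirring event.
(f) Entailed — the narrative places the stirring before the rinsing.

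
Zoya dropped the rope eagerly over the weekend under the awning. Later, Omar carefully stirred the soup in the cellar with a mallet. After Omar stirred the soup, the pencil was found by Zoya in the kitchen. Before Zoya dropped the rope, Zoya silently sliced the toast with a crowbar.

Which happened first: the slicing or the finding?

the slicing

The connectives place the slicing before the finding.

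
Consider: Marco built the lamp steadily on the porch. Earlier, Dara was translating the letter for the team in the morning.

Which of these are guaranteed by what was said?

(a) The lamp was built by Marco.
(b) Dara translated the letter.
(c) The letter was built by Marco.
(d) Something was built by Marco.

(a) Entailed — every conjunct here is already in the original building event.
(b) Not entailed — 'was translating' is progressive on an accomplishment; it does not entail the completed 'translated'.
(c) Not entailed — Marco built the lamp, not the letter; the letter belongs to the translating event.
(d) Entailed — dropping 'steadily', 'on the porch' and generalizing the patient leaves a sub-description the original still satisfies.

(a), (d)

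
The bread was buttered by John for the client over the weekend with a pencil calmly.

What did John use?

a pencil

'with a pencil' marks the instrument of the buttering event.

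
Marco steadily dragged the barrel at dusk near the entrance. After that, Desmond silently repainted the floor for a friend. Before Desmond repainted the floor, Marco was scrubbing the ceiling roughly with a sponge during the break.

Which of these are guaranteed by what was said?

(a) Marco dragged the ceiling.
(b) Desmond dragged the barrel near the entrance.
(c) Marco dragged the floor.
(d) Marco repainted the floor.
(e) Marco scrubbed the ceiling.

(a) Not entailed — Marco dragged the barrel, not the ceiling; the ceiling belongs to the scrubbing event.
(b) Not entailed — the passage has Marco dragging the barrel, not Desmond.
(c) Not entailed — Marco dragged the barrel, not the floor; the floor belongs to the repainting event.
(d) Not entailed — the passage has Desmond repainting the floor, not Marco.
(e) Entailed — 'scrub' is an activity; 'was scrubbing' entails that some scrubbing happened, so 'scrubbed' holds.

(e)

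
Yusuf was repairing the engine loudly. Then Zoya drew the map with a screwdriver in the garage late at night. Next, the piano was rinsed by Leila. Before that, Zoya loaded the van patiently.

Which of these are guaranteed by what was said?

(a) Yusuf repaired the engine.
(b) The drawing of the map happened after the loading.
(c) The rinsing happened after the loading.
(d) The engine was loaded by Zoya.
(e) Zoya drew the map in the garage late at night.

(a) Not entailed — 'was repairing' is progressive on an accomplishment; it does not entail the completed 'repaired'.
(b) Not entailed — the narrative doesn't order the loading relative to the drawing.
(c) Entailed — the narrative places the loading before the rinsing.
(d) Not entailed — Zoya loaded the van, not the engine; the engine belongs to the repairing event.
(e) Entailed — this follows by dropping conjuncts from the drawing event's description.

(c), (e)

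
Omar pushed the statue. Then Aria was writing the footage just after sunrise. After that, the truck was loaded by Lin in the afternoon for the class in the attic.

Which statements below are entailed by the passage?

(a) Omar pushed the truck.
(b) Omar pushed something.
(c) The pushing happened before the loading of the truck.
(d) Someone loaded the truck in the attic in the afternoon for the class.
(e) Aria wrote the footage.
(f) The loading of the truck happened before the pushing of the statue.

(b), (c), (d)

(a) Not entailed — Omar pushed the statue, not the truck; the truck belongs to the loading event.
(b) Entailed — generalizing the patient leaves a sub-description the original still satisfies.
(c) Entailed — the narrative places the pushing before the loading.
(d) Entailed — this follows by dropping conjuncts from the loading event's description.
(e) Not entailed — 'was writing' is progressive on an accomplishment; it does not entail the completed 'wrote'.
(f) Not entailed — the narrative places the pushing before the loading, not after.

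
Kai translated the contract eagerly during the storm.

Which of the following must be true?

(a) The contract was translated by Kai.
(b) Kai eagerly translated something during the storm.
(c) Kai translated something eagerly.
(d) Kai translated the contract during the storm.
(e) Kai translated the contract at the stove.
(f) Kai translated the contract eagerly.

(a) Entailed — dropping 'during the storm', 'eagerly' leaves a sub-description the original still satisfies.
(b) Entailed — every conjunct here is already in the original translating event.
(c) Entailed — every conjunct here is already in the original translating event.
(d) Entailed — dropping 'eagerly' leaves a sub-description the original still satisfies.
(e) Not entailed — 'at the stove' adds information not in the original event.
(f) Entailed — this follows by dropping conjuncts from the translating event's description.

(a), (b), (c), (d), (f)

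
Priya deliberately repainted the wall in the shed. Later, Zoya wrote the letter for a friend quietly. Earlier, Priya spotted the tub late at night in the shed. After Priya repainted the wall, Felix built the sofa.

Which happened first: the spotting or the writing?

the spotting

The connectives place the spotting before the writing.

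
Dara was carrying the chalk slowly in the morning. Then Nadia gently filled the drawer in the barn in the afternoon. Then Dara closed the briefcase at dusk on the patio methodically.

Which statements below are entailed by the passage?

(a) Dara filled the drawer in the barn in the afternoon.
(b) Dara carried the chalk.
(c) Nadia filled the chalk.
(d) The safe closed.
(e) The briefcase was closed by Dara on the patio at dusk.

(b), (e)

(a) Not entailed — the passage has Nadia filling the drawer, not Dara.
(b) Entailed — 'carry' is an activity; 'was carrying' entails that some carrying happened, so 'carried' holds.
(c) Not entailed — Nadia filled the drawer, not the chalk; the chalk belongs to the carrying event.
(d) Not entailed — the briefcase is what closed, not the safe.
(e) Entailed — dropping 'methodically' leaves a sub-description the original still satisfies.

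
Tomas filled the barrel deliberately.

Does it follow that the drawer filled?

no

Nothing is said about any drawer; only the barrel is affected.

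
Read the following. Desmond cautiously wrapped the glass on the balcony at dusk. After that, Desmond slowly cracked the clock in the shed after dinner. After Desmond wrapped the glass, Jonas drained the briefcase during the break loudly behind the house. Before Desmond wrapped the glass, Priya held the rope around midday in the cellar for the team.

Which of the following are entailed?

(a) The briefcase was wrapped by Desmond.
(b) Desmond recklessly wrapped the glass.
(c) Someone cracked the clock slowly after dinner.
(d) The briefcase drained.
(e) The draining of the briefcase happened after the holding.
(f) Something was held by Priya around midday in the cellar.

(a) Not entailed — Desmond wrapped the glass, not the briefcase; the briefcase belongs to the draining event.
(b) Not entailed — 'recklessly' adds a manner not in (and inconsistent with) the original.
(c) Entailed — dropping 'in the shed' and generalizing the agent leaves a sub-description the original still satisfies.
(d) Entailed — 'Jonas drained the briefcase' is causative; it entails the inchoative 'the briefcase drained'.
(e) Entailed — the narrative places the holding before the draining.
(f) Entailed — every conjunct here is already in the original holding event.

(c), (d), (e), (f)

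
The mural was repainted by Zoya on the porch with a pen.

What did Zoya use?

'with a pen' marks the instrument of the repainting event.

a pen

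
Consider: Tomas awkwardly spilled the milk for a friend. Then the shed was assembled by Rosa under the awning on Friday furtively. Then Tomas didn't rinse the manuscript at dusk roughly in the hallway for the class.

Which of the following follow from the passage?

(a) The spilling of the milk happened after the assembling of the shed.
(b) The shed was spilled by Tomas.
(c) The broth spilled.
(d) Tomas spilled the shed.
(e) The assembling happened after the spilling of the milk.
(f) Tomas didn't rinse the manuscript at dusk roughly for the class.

(a) Not entailed — the narrative places the spilling before the assembling, not after.
(b) Not entailed — Tomas spilled the milk, not the shed; the shed belongs to the assembling event.
(c) Not entailed — the milk is what spilled, not the broth.
(d) Not entailed — Tomas spilled the milk, not the shed; the shed belongs to the assembling event.
(e) Entailed — the narrative places the spilling before the assembling.
(f) Not entailed — dropping 'in the hallway' under negation is not valid — the original leaves open that Tomas rinsed the manuscript some other way.

(e)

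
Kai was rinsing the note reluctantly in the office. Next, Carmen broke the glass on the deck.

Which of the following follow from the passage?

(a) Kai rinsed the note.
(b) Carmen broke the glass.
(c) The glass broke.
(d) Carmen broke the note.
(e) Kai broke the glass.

(a) Entailed — 'rinse' is an activity; 'was rinsing' entails that some rinsing happened, so 'rinsed' holds.
(b) Entailed — the original entails any weakening of itself; this just drops 'on the deck'.
(c) Entailed — 'Carmen broke the glass' is causative; it entails the inchoative 'the glass broke'.
(d) Not entailed — Carmen broke the glass, not the note; the note belongs to the rinsing event.
(e) Not entailed — the passage has Carmen breaking the glass, not Kai.

(a), (b), (c)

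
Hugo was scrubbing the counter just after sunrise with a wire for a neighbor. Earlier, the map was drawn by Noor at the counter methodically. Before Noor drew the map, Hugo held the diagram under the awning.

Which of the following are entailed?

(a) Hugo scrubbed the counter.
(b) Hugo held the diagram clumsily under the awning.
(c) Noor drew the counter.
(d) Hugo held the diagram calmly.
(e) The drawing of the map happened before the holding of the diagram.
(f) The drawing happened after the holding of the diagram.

(a), (f)

(a) Entailed — 'scrub' is an activity; 'was scrubbing' entails that some scrubbing happened, so 'scrubbed' holds.
(b) Not entailed — 'clumsily' adds information not in the original event.
(c) Not entailed — Noor drew the map, not the counter; the counter belongs to the scrubbing event.
(d) Not entailed — 'calmly' adds information not in the original event.
(e) Not entailed — the narrative places the holding before the drawing, not after.
(f) Entailed — the narrative places the holding before the drawing.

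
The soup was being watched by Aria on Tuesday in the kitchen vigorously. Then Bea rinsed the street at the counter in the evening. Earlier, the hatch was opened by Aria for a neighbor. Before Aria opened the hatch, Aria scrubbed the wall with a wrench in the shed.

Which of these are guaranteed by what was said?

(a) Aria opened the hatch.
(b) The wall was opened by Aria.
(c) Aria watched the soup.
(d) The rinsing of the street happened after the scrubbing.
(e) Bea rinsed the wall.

(a) Entailed — every conjunct here is already in the original opening event.
(b) Not entailed — Aria opened the hatch, not the wall; the wall belongs to the scrubbing event.
(c) Entailed — 'watch' is an activity; 'was watching' entails that some watching happened, so 'watched' holds.
(d) Entailed — the narrative places the scrubbing before the rinsing.
(e) Not entailed — Bea rinsed the street, not the wall; the wall belongs to the scrubbing event.

(a), (c), (d)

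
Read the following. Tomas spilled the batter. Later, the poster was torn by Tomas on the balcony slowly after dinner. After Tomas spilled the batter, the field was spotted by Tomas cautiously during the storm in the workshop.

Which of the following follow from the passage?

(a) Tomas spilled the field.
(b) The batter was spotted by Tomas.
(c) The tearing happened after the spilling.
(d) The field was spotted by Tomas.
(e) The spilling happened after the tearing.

(a) Not entailed — Tomas spilled the batter, not the field; the field belongs to the spotting event.
(b) Not entailed — Tomas spotted the field, not the batter; the batter belongs to the spilling event.
(c) Entailed — the narrative places the spilling before the tearing.
(d) Entailed — the original entails any weakening of itself; this just drops 'in the workshop', 'during the storm', 'cautiously'.
(e) Not entailed — the narrative places the spilling before the tearing, not after.

(c), (d)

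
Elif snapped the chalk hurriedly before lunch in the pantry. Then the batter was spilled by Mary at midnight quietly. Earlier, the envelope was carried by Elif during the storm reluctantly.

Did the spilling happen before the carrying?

The narrative orders the carrying before the spilling.

no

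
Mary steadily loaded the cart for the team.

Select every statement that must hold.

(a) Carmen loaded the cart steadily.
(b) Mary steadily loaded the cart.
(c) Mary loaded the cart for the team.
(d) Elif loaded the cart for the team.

(a) Not entailed — the passage has Mary loading the cart, not Carmen.
(b) Entailed — every conjunct here is already in the original loading event.
(c) Entailed — the original entails any weakening of itself; this just drops 'steadily'.
(d) Not entailed — the passage has Mary loading the cart, not Elif.

(b), (c)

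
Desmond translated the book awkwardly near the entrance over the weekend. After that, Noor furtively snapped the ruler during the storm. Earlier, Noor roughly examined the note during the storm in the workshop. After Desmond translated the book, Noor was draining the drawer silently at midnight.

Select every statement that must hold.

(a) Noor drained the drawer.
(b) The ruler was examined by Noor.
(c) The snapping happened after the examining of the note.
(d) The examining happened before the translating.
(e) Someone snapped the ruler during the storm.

(a) Not entailed — 'was draining' is progressive on an accomplishment; it does not entail the completed 'drained'.
(b) Not entailed — Noor examined the note, not the ruler; the ruler belongs to the snapping event.
(c) Entailed — the narrative places the examining before the snapping.
(d) Not entailed — the narrative doesn't order the examining relative to the translating.
(e) Entailed — the original entails any weakening of itself; this just drops 'furtively' and generalizes the agent.

(c), (e)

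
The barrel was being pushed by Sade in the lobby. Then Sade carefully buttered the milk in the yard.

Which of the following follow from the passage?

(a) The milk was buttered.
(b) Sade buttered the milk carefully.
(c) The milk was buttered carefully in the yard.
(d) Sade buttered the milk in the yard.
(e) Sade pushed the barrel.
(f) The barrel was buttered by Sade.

(a) Entailed — every conjunct here is already in the original buttering event.
(b) Entailed — this follows by dropping conjuncts from the buttering event's description.
(c) Entailed — this follows by dropping conjuncts from the buttering event's description.
(d) Entailed — the original entails any weakening of itself; this just drops 'carefully'.
(e) Entailed — 'push' is an activity; 'was pushing' entails that some pushing happened, so 'pushed' holds.
(f) Not entailed — Sade buttered the milk, not the barrel; the barrel belongs to the pushing event.

(a), (b), (c), (d), (e)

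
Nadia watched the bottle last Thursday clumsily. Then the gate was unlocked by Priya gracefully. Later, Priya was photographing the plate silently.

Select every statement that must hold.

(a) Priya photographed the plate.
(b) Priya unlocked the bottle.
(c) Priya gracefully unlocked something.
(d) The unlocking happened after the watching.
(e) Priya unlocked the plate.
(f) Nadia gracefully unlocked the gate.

(a) Not entailed — 'was photographing' is progressive on an accomplishment; it does not entail the completed 'photographed'.
(b) Not entailed — Priya unlocked the gate, not the bottle; the bottle belongs to the watching event.
(c) Entailed — every conjunct here is already in the original unlocking event.
(d) Entailed — the narrative places the watching before the unlocking.
(e) Not entailed — Priya unlocked the gate, not the plate; the plate belongs to the photographing event.
(f) Not entailed — the passage has Priya unlocking the gate, not Nadia.

(c), (d)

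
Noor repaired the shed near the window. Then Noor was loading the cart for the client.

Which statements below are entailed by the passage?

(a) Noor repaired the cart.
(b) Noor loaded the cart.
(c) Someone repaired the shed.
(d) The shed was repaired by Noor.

(c), (d)

(a) Not entailed — Noor repaired the shed, not the cart; the cart belongs to the loading event.
(b) Not entailed — 'was loading' is progressive on an accomplishment; it does not entail the completed 'loaded'.
(c) Entailed — this follows by dropping conjuncts from the repairing event's description.
(d) Entailed — the original entails any weakening of itself; this just drops 'near the window'.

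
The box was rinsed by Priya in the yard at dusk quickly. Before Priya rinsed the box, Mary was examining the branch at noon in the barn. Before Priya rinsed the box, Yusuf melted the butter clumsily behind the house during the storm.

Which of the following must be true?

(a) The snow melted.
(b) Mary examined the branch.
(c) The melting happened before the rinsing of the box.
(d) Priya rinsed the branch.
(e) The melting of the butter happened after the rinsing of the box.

(b), (c)

(a) Not entailed — the butter is what melted, not the snow.
(b) Entailed — 'examine' is an activity; 'was examining' entails that some examining happened, so 'examined' holds.
(c) Entailed — the narrative places the melting before the rinsing.
(d) Not entailed — Priya rinsed the box, not the branch; the branch belongs to the examining event.
(e) Not entailed — the narrative places the melting before the rinsing, not after.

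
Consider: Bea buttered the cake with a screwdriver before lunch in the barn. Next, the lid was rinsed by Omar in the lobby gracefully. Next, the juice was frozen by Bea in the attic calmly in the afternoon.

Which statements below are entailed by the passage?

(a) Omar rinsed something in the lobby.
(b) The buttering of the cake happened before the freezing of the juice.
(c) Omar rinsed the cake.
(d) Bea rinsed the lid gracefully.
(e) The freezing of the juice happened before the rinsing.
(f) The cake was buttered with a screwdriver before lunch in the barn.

(a) Entailed — every conjunct here is already in the original rinsing event.
(b) Entailed — the narrative places the buttering before the freezing.
(c) Not entailed — Omar rinsed the lid, not the cake; the cake belongs to the buttering event.
(d) Not entailed — the passage has Omar rinsing the lid, not Bea.
(e) Not entailed — the narrative places the rinsing before the freezing, not after.
(f) Entailed — the original entails any weakening of itself; this just generalizes the agent.

(a), (b), (f)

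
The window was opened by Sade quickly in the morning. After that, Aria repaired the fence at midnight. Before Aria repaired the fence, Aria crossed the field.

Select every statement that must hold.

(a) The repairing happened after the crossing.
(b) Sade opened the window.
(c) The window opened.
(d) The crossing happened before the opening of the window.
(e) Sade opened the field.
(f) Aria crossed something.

(a), (b), (c), (f)

(a) Entailed — the narrative places the crossing before the repairing.
(b) Entailed — every conjunct here is already in the original opening event.
(c) Entailed — 'Sade opened the window' is causative; it entails the inchoative 'the window opened'.
(d) Not entailed — the narrative doesn't order the crossing relative to the opening.
(e) Not entailed — Sade opened the window, not the field; the field belongs to the crossing event.
(f) Entailed — every conjunct here is already in the original crossing event.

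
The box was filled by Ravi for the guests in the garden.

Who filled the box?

Ravi

'Ravi' marks the agent of the filling event.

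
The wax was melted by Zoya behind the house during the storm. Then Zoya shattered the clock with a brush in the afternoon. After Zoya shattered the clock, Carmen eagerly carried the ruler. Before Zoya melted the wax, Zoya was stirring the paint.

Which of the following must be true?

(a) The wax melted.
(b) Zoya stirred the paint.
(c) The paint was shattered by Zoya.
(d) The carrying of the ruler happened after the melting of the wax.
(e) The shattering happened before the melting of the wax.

(a), (b), (d)

(a) Entailed — 'Zoya melted the wax' is causative; it entails the inchoative 'the wax melted'.
(b) Entailed — 'stir' is an activity; 'was stirring' entails that some stirring happened, so 'stirred' holds.
(c) Not entailed — Zoya shattered the clock, not the paint; the paint belongs to the stirring event.
(d) Entailed — the narrative places the melting before the carrying.
(e) Not entailed — the narrative places the melting before the shattering, not after.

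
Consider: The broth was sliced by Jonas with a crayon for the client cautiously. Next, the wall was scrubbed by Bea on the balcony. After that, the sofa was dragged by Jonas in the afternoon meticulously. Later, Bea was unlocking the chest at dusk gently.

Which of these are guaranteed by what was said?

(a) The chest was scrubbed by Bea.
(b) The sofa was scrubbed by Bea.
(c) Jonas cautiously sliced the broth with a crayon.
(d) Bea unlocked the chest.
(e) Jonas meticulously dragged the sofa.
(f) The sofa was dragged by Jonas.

(a) Not entailed — Bea scrubbed the wall, not the chest; the chest belongs to the unlocking event.
(b) Not entailed — Bea scrubbed the wall, not the sofa; the sofa belongs to the dragging event.
(c) Entailed — this follows by dropping conjuncts from the slicing event's description.
(d) Not entailed — 'was unlocking' is progressive on an accomplishment; it does not entail the completed 'unlocked'.
(e) Entailed — dropping 'in the afternoon' leaves a sub-description the original still satisfies.
(f) Entailed — dropping 'in the afternoon', 'meticulously' leaves a sub-description the original still satisfies.

(c), (e), (f)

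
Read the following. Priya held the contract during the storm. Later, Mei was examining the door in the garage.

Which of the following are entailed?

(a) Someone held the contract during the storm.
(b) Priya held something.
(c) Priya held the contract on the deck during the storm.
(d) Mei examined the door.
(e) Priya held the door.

(a) Entailed — this follows by dropping conjuncts from the holding event's description.
(b) Entailed — the original entails any weakening of itself; this just drops 'during the storm' and generalizes the patient.
(c) Not entailed — 'on the deck' adds information not in the original event.
(d) Entailed — 'examine' is an activity; 'was examining' entails that some examining happened, so 'examined' holds.
(e) Not entailed — Priya held the contract, not the door; the door belongs to the examining event.

(a), (b), (d)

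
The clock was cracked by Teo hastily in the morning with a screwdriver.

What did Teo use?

a screwdriver

'with a screwdriver' marks the instrument of the cracking event.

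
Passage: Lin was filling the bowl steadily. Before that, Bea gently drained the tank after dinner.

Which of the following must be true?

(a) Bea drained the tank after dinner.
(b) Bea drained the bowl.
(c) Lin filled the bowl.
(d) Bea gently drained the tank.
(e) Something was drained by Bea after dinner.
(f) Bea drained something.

(a), (d), (e), (f)

(a) Entailed — every conjunct here is already in the original draining event.
(b) Not entailed — Bea drained the tank, not the bowl; the bowl belongs to the filling event.
(c) Not entailed — 'was filling' is progressive on an accomplishment; it does not entail the completed 'filled'.
(d) Entailed — this follows by dropping conjuncts from the draining event's description.
(e) Entailed — the original entails any weakening of itself; this just drops 'gently' and generalizes the patient.
(f) Entailed — every conjunct here is already in the original draining event.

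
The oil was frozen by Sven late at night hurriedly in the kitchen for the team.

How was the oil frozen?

hurriedly

'hurriedly' marks the manner of the freezing event.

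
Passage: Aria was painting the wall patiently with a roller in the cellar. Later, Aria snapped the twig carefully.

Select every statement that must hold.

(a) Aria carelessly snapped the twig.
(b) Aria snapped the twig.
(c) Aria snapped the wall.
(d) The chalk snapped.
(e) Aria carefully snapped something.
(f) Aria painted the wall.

(a) Not entailed — 'carelessly' adds a manner not in (and inconsistent with) the original.
(b) Entailed — dropping 'carefully' leaves a sub-description the original still satisfies.
(c) Not entailed — Aria snapped the twig, not the wall; the wall belongs to the painting event.
(d) Not entailed — the twig is what snapped, not the chalk.
(e) Entailed — the original entails any weakening of itself; this just generalizes the patient.
(f) Not entailed — 'was painting' is progressive on an accomplishment; it does not entail the completed 'painted'.

(b), (e)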